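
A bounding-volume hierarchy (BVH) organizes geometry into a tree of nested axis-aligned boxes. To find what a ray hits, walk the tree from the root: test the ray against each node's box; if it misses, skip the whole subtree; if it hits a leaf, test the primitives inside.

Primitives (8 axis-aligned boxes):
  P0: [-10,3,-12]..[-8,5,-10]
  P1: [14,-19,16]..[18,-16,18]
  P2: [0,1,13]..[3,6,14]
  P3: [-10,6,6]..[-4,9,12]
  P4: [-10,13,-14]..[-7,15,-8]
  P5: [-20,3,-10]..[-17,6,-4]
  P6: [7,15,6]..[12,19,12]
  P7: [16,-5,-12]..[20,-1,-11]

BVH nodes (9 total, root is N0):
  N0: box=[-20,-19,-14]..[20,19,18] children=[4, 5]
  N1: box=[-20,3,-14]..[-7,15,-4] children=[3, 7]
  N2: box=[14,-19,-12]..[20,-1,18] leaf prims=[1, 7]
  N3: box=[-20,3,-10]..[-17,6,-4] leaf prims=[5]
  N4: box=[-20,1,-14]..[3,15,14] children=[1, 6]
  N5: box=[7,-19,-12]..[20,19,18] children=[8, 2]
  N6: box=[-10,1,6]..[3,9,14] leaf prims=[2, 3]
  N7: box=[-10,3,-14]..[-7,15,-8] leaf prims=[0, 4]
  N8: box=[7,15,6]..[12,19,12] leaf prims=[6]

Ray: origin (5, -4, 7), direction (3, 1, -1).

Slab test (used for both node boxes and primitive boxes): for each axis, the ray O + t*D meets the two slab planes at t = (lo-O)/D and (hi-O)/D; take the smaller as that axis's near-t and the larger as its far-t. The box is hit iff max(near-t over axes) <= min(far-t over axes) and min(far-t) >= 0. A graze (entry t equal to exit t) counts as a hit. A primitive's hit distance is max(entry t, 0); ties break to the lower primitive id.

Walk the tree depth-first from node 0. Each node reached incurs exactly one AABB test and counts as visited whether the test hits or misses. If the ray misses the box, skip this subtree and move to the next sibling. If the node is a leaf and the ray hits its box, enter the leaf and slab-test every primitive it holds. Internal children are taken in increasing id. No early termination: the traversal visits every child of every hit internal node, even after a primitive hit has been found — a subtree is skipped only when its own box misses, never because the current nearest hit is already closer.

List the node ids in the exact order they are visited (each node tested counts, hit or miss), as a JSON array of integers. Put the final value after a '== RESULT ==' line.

Walk:
N0 x:[-25/3,5] y:[-15,23] z:[-11,21] -> hit [-25/3,5], descend [4, 5]
  N4 x:[-25/3,-2/3] y:[5,19] z:[-7,21] -> miss, prune
  N5 x:[2/3,5] y:[-15,23] z:[-11,19] -> hit [2/3,5], descend [2, 8]
    N2 x:[3,5] y:[-15,3] z:[-11,19] -> hit [3,3] leaf, test {P1(miss), P7(miss)}
    N8 x:[2/3,7/3] y:[19,23] z:[-5,1] -> miss, prune

Visited [0, 4, 5, 2, 8]. Tests: 5 box, 1 leaf. Nearest: miss.

== RESULT ==
[0, 4, 5, 2, 8]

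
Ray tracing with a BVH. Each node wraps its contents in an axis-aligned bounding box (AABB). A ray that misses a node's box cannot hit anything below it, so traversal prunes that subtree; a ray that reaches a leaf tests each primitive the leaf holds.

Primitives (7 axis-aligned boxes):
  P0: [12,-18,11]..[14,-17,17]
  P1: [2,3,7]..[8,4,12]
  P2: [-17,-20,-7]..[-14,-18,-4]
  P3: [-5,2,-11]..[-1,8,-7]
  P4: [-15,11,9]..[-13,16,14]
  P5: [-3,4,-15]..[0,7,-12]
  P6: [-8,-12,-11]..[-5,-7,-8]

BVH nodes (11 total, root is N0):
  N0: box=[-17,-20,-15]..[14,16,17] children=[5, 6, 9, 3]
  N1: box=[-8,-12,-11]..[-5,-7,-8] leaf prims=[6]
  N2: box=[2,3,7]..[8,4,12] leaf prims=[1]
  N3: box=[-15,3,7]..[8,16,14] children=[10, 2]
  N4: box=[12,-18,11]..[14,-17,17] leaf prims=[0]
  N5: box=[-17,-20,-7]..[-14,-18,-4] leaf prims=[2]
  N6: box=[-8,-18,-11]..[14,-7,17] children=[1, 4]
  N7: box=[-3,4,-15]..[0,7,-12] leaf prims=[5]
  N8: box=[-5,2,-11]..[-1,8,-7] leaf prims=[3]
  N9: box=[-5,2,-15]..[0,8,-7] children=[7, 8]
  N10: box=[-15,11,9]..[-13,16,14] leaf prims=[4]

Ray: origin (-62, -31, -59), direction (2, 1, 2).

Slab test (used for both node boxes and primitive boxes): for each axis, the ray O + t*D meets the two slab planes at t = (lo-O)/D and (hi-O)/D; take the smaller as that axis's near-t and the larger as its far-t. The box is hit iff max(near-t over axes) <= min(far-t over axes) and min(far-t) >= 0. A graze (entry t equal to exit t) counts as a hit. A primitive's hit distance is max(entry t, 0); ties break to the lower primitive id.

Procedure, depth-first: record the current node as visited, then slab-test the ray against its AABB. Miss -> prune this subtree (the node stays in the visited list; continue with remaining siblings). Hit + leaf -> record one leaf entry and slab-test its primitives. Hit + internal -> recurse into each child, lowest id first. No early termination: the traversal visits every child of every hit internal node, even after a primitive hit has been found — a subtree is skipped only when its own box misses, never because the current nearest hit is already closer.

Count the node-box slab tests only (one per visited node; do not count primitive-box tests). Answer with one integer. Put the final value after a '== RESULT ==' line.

Traverse from the root:
N0 x:[45/2,38] y:[11,47] z:[22,38] -> hit [45/2,38], descend [3, 5, 6, 9]
  N3 x:[47/2,35] y:[34,47] z:[33,73/2] -> hit [34,35], descend [2, 10]
    N2 x:[32,35] y:[34,35] z:[33,71/2] -> hit [34,35] leaf, test {P1@t=34}
    N10 x:[47/2,49/2] y:[42,47] z:[34,73/2] -> miss, prune
  N5 x:[45/2,24] y:[11,13] z:[26,55/2] -> miss, prune
  N6 x:[27,38] y:[13,24] z:[24,38] -> miss, prune
  N9 x:[57/2,31] y:[33,39] z:[22,26] -> miss, prune

Visited [0, 3, 2, 10, 5, 6, 9]. Tests: 7 box, 1 leaf. Nearest: P1.

== RESULT ==
7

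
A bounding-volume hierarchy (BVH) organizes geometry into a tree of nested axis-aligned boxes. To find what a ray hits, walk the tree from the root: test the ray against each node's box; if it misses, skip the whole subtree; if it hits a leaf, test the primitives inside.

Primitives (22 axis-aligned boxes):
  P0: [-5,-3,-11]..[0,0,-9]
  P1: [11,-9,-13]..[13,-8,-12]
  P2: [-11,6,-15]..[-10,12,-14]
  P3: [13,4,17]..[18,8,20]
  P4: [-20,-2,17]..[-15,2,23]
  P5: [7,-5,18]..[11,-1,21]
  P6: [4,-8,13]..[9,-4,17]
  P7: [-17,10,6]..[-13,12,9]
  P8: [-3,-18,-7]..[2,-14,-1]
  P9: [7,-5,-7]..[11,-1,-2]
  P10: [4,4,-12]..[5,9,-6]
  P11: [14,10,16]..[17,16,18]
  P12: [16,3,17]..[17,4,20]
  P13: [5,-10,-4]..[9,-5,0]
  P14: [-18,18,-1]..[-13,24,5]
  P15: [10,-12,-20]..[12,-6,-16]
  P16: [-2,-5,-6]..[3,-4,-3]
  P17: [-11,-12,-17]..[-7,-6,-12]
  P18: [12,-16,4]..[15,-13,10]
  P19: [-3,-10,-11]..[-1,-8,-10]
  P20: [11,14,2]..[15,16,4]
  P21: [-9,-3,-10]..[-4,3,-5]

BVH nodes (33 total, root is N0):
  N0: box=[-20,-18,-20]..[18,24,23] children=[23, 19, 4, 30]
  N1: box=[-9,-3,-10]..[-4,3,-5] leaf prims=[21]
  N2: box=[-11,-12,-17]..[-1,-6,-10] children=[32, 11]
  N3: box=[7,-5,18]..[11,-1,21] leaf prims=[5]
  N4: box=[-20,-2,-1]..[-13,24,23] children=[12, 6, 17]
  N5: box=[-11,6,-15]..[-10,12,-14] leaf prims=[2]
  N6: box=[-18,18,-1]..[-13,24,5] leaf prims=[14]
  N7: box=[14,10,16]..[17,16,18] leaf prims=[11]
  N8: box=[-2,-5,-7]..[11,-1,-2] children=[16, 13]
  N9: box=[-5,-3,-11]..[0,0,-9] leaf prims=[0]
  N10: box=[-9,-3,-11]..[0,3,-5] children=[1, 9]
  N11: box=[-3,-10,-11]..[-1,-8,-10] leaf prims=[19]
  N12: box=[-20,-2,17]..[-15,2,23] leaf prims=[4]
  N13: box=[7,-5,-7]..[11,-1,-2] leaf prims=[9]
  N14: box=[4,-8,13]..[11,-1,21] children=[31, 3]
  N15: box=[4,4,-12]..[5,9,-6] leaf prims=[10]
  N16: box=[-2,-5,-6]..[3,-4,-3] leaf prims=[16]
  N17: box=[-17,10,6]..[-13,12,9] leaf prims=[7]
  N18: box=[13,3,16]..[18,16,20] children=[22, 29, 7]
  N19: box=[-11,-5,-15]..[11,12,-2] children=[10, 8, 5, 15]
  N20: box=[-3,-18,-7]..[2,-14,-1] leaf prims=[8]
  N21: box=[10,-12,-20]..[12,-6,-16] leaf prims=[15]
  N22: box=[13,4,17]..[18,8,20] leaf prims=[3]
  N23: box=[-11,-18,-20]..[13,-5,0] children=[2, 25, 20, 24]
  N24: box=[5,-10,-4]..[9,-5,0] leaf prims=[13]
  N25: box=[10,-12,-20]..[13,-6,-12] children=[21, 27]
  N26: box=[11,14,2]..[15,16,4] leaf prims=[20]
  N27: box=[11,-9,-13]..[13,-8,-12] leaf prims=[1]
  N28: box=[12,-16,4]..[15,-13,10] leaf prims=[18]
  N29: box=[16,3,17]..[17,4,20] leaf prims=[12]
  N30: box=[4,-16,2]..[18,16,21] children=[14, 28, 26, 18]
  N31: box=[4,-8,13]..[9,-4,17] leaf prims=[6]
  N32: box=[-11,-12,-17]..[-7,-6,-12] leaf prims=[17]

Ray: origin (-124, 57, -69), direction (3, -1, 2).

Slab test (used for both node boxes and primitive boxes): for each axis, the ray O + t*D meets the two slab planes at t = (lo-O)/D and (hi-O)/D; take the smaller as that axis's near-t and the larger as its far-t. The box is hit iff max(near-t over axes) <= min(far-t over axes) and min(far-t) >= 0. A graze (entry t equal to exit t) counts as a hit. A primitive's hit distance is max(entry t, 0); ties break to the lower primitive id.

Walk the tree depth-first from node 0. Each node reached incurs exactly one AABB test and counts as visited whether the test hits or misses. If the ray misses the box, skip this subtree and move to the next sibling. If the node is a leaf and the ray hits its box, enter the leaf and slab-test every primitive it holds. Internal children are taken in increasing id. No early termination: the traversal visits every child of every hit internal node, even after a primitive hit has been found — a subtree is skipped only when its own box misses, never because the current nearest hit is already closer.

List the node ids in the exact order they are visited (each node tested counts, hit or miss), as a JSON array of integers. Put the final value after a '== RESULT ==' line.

Traverse from the root:
N0 x:[104/3,142/3] y:[33,75] z:[49/2,46] -> hit [104/3,46], descend [4, 19, 23, 30]
  N4 x:[104/3,37] y:[33,59] z:[34,46] -> hit [104/3,37], descend [6, 12, 17]
    N6 x:[106/3,37] y:[33,39] z:[34,37] -> hit [106/3,37] leaf, test {P14@t=106/3}
    N12 x:[104/3,109/3] y:[55,59] z:[43,46] -> miss, prune
    N17 x:[107/3,37] y:[45,47] z:[75/2,39] -> miss, prune
  N19 x:[113/3,45] y:[45,62] z:[27,67/2] -> miss, prune
  N23 x:[113/3,137/3] y:[62,75] z:[49/2,69/2] -> miss, prune
  N30 x:[128/3,142/3] y:[41,73] z:[71/2,45] -> hit [128/3,45], descend [14, 18, 26, 28]
    N14 x:[128/3,45] y:[58,65] z:[41,45] -> miss, prune
    N18 x:[137/3,142/3] y:[41,54] z:[85/2,89/2] -> miss, prune
    N26 x:[45,139/3] y:[41,43] z:[71/2,73/2] -> miss, prune
    N28 x:[136/3,139/3] y:[70,73] z:[73/2,79/2] -> miss, prune

order=[0, 4, 6, 12, 17, 19, 23, 30, 14, 18, 26, 28]  |boxes|=12  |leaves|=1  hit=P14

== RESULT ==
[0, 4, 6, 12, 17, 19, 23, 30, 14, 18, 26, 28]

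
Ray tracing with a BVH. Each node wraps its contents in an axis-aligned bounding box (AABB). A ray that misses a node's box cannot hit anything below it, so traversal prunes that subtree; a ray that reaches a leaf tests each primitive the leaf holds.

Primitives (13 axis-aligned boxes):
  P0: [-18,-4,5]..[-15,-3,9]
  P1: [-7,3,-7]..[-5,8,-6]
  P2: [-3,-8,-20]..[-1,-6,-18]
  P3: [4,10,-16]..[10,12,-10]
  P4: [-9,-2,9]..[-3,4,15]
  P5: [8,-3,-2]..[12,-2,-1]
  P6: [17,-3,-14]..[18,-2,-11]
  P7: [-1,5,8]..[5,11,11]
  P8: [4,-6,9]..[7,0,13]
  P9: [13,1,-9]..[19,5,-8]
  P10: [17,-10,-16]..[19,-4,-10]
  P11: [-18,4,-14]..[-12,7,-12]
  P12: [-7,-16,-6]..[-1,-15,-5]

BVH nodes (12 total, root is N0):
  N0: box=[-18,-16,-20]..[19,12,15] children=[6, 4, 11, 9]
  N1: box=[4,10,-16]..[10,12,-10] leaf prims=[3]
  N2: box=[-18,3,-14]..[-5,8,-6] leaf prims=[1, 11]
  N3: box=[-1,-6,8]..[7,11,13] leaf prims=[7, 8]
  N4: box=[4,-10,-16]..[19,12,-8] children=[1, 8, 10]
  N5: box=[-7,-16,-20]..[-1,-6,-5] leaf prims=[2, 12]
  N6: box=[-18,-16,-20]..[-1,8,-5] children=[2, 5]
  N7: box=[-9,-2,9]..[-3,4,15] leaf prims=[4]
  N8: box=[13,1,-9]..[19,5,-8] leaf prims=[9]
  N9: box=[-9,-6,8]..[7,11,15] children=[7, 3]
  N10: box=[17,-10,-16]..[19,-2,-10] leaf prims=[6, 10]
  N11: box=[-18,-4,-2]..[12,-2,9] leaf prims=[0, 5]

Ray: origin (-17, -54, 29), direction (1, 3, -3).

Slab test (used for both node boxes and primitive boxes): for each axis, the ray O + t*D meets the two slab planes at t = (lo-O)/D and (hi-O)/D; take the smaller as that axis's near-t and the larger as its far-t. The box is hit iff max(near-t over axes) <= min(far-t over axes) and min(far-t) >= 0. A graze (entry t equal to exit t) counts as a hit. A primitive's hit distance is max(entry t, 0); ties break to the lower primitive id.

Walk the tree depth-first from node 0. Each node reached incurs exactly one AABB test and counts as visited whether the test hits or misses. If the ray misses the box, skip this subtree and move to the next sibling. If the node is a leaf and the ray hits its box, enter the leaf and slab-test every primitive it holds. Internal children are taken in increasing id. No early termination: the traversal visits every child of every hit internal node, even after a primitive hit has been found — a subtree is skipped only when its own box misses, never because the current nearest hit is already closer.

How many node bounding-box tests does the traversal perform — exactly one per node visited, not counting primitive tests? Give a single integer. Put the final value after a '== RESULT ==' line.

Trace the traversal:
N0 x:[-1,36] y:[38/3,22] z:[14/3,49/3] -> hit [38/3,49/3], descend [4, 6, 9, 11]
  N4 x:[21,36] y:[44/3,22] z:[37/3,15] -> miss, prune
  N6 x:[-1,16] y:[38/3,62/3] z:[34/3,49/3] -> hit [38/3,16], descend [2, 5]
    N2 x:[-1,12] y:[19,62/3] z:[35/3,43/3] -> miss, prune
    N5 x:[10,16] y:[38/3,16] z:[34/3,49/3] -> hit [38/3,16] leaf, test {P2@t=47/3, P12(miss)}
  N9 x:[8,24] y:[16,65/3] z:[14/3,7] -> miss, prune
  N11 x:[-1,29] y:[50/3,52/3] z:[20/3,31/3] -> miss, prune

7 AABB tests over nodes [0, 4, 6, 2, 5, 9, 11]; 1 leaf entered; closest P2.

== RESULT ==
7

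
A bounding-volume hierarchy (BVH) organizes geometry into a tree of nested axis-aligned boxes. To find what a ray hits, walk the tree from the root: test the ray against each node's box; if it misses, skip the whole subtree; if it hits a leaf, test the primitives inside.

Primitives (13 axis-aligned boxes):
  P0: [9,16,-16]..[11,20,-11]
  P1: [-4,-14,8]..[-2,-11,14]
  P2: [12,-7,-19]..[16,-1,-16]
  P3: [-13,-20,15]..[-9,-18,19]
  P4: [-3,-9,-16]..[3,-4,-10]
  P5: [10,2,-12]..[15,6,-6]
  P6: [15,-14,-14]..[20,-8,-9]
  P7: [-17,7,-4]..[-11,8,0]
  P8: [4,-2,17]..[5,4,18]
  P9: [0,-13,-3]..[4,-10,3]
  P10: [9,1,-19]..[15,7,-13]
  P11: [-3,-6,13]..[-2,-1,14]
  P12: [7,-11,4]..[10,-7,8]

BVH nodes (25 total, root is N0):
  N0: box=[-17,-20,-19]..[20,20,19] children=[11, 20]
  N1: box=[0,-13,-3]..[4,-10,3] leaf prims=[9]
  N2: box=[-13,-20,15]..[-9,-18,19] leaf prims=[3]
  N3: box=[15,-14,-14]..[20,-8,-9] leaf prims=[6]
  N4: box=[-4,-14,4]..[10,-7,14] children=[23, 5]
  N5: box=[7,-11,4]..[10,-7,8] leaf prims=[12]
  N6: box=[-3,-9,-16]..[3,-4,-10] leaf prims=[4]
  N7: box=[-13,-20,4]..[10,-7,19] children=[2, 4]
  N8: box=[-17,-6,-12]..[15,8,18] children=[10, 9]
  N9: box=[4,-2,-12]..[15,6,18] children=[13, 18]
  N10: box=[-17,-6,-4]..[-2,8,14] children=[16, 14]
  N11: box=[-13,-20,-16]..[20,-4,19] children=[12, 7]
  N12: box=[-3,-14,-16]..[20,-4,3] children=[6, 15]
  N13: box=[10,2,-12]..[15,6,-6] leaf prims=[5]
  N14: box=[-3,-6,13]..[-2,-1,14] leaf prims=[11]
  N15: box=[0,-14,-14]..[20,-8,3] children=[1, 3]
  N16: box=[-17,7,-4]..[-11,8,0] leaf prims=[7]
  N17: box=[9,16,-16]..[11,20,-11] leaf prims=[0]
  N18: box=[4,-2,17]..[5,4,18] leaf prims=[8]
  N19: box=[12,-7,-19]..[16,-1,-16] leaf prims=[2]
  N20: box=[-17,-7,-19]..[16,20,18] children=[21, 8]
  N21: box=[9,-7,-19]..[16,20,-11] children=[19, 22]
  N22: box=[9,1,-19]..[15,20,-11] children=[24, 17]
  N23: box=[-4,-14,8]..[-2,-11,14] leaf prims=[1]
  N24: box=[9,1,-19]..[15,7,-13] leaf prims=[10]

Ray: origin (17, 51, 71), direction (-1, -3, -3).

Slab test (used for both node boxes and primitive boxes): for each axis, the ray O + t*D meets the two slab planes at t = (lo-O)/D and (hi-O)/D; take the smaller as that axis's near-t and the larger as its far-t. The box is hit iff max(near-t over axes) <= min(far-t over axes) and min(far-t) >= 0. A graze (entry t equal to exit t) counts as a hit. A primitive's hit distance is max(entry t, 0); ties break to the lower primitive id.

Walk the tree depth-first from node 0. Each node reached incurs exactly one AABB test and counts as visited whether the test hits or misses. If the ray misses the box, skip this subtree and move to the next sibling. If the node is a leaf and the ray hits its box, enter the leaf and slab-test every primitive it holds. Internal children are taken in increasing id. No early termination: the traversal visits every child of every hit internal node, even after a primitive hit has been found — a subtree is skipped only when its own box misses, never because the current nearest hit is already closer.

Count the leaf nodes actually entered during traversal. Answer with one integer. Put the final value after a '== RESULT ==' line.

Traverse from the root:
N0 x:[-3,34] y:[31/3,71/3] z:[52/3,30] -> hit [52/3,71/3], descend [11, 20]
  N11 x:[-3,30] y:[55/3,71/3] z:[52/3,29] -> hit [55/3,71/3], descend [7, 12]
    N7 x:[7,30] y:[58/3,71/3] z:[52/3,67/3] -> hit [58/3,67/3], descend [2, 4]
      N2 x:[26,30] y:[23,71/3] z:[52/3,56/3] -> miss, prune
      N4 x:[7,21] y:[58/3,65/3] z:[19,67/3] -> hit [58/3,21], descend [5, 23]
        N5 x:[7,10] y:[58/3,62/3] z:[21,67/3] -> miss, prune
        N23 x:[19,21] y:[62/3,65/3] z:[19,21] -> hit [62/3,21] leaf, test {P1@t=62/3}
    N12 x:[-3,20] y:[55/3,65/3] z:[68/3,29] -> miss, prune
  N20 x:[1,34] y:[31/3,58/3] z:[53/3,30] -> hit [53/3,58/3], descend [8, 21]
    N8 x:[2,34] y:[43/3,19] z:[53/3,83/3] -> hit [53/3,19], descend [9, 10]
      N9 x:[2,13] y:[15,53/3] z:[53/3,83/3] -> miss, prune
      N10 x:[19,34] y:[43/3,19] z:[19,25] -> hit [19,19], descend [14, 16]
        N14 x:[19,20] y:[52/3,19] z:[19,58/3] -> hit [19,19] leaf, test {P11@t=19}
        N16 x:[28,34] y:[43/3,44/3] z:[71/3,25] -> miss, prune
    N21 x:[1,8] y:[31/3,58/3] z:[82/3,30] -> miss, prune

order=[0, 11, 7, 2, 4, 5, 23, 12, 20, 8, 9, 10, 14, 16, 21]  |boxes|=15  |leaves|=2  hit=P11

== RESULT ==
2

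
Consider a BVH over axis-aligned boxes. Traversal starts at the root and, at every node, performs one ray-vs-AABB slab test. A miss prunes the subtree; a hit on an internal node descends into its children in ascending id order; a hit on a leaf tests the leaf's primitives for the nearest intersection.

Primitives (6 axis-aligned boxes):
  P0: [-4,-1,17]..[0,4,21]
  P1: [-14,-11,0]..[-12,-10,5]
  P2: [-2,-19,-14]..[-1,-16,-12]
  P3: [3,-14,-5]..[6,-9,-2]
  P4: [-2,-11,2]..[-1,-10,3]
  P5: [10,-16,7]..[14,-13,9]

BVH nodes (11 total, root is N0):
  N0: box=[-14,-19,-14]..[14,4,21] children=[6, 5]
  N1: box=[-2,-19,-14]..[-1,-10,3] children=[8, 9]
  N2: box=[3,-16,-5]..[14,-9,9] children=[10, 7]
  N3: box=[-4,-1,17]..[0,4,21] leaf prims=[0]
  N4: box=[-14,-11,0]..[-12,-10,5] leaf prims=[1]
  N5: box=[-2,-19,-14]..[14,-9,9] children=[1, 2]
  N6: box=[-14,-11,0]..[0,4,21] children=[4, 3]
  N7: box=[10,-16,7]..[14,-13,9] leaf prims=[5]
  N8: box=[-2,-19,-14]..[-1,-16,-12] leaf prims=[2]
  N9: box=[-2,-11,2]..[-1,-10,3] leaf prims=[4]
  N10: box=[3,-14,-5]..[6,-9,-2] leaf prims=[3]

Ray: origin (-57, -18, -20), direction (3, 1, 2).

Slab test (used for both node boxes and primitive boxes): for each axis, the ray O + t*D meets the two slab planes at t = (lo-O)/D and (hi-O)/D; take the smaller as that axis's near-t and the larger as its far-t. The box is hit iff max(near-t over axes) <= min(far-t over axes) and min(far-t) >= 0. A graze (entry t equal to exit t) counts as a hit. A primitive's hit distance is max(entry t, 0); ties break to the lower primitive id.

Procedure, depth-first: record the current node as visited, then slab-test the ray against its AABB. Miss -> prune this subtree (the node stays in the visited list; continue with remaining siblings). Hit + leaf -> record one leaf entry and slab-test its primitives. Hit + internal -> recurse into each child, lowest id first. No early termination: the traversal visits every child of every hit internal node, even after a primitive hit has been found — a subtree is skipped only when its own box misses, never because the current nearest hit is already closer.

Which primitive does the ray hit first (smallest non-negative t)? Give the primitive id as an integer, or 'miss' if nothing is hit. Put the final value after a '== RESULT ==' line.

Walk:
N0 x:[43/3,71/3] y:[-1,22] z:[3,41/2] -> hit [43/3,41/2], descend [5, 6]
  N5 x:[55/3,71/3] y:[-1,9] z:[3,29/2] -> miss, prune
  N6 x:[43/3,19] y:[7,22] z:[10,41/2] -> hit [43/3,19], descend [3, 4]
    N3 x:[53/3,19] y:[17,22] z:[37/2,41/2] -> hit [37/2,19] leaf, test {P0@t=37/2}
    N4 x:[43/3,15] y:[7,8] z:[10,25/2] -> miss, prune

Visited [0, 5, 6, 3, 4]. Tests: 5 box, 1 leaf. Nearest: P0.

== RESULT ==
0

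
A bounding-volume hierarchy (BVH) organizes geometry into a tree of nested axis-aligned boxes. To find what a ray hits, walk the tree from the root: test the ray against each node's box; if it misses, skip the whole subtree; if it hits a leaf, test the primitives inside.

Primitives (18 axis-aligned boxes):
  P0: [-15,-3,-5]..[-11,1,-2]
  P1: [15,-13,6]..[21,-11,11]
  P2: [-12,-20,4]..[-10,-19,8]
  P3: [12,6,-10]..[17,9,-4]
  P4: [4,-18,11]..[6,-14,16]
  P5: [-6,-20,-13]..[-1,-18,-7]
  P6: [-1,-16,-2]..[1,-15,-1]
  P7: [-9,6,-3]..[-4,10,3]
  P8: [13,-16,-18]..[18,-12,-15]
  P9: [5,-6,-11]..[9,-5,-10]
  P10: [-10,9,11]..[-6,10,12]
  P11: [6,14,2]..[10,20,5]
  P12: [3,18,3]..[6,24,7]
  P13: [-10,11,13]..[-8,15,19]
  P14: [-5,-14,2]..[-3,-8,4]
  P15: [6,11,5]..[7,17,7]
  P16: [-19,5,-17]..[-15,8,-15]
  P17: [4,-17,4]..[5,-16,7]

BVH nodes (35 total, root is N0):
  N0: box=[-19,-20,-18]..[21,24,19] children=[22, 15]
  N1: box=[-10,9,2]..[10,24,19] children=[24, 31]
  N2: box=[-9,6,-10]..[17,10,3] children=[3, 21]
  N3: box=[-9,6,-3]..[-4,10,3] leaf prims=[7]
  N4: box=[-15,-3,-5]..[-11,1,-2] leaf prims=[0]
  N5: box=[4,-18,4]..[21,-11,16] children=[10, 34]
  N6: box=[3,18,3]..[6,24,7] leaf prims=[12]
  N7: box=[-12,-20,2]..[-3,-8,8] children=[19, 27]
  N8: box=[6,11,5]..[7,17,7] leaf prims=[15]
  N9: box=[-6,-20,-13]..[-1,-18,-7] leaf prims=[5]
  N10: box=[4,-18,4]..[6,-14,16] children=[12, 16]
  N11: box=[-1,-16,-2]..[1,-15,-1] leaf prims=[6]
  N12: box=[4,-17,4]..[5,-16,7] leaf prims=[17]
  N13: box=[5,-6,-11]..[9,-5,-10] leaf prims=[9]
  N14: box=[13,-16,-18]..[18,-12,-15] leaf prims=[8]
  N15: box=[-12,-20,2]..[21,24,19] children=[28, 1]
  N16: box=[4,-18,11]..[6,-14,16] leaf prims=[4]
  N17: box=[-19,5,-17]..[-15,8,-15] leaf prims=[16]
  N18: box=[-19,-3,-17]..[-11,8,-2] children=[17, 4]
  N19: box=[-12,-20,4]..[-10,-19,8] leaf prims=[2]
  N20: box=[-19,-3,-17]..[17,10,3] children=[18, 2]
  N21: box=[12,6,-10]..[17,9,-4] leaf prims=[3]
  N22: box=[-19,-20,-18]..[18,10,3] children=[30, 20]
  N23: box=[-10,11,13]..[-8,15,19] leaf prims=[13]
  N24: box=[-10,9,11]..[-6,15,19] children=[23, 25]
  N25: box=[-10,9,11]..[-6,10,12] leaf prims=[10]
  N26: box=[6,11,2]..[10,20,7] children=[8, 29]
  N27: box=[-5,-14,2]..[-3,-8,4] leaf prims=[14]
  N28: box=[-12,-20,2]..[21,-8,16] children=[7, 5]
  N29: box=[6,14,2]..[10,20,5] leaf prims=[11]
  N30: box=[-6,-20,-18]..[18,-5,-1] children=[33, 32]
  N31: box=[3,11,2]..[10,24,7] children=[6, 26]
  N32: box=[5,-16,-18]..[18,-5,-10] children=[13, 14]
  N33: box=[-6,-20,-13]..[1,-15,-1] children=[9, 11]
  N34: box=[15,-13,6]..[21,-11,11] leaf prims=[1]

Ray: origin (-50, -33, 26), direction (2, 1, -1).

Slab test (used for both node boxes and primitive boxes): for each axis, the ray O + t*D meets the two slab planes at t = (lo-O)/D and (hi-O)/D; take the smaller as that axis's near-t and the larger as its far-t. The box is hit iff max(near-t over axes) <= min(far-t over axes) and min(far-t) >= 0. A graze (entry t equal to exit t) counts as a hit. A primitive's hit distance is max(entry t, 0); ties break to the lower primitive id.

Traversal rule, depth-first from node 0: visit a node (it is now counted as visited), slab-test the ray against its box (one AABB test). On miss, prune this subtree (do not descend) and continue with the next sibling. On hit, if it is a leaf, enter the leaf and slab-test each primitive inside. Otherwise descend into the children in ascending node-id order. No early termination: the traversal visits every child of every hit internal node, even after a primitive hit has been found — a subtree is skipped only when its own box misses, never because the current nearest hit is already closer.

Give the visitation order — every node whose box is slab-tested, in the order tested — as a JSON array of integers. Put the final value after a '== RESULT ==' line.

Trace the traversal:
N0 x:[31/2,71/2] y:[13,57] z:[7,44] -> hit [31/2,71/2], descend [15, 22]
  N15 x:[19,71/2] y:[13,57] z:[7,24] -> hit [19,24], descend [1, 28]
    N1 x:[20,30] y:[42,57] z:[7,24] -> miss, prune
    N28 x:[19,71/2] y:[13,25] z:[10,24] -> hit [19,24], descend [5, 7]
      N5 x:[27,71/2] y:[15,22] z:[10,22] -> miss, prune
      N7 x:[19,47/2] y:[13,25] z:[18,24] -> hit [19,47/2], descend [19, 27]
        N19 x:[19,20] y:[13,14] z:[18,22] -> miss, prune
        N27 x:[45/2,47/2] y:[19,25] z:[22,24] -> hit [45/2,47/2] leaf, test {P14@t=45/2}
  N22 x:[31/2,34] y:[13,43] z:[23,44] -> hit [23,34], descend [20, 30]
    N20 x:[31/2,67/2] y:[30,43] z:[23,43] -> hit [30,67/2], descend [2, 18]
      N2 x:[41/2,67/2] y:[39,43] z:[23,36] -> miss, prune
      N18 x:[31/2,39/2] y:[30,41] z:[28,43] -> miss, prune
    N30 x:[22,34] y:[13,28] z:[27,44] -> hit [27,28], descend [32, 33]
      N32 x:[55/2,34] y:[17,28] z:[36,44] -> miss, prune
      N33 x:[22,51/2] y:[13,18] z:[27,39] -> miss, prune

15 AABB tests over nodes [0, 15, 1, 28, 5, 7, 19, 27, 22, 20, 2, 18, 30, 32, 33]; 1 leaf entered; closest P14.

== RESULT ==
[0, 15, 1, 28, 5, 7, 19, 27, 22, 20, 2, 18, 30, 32, 33]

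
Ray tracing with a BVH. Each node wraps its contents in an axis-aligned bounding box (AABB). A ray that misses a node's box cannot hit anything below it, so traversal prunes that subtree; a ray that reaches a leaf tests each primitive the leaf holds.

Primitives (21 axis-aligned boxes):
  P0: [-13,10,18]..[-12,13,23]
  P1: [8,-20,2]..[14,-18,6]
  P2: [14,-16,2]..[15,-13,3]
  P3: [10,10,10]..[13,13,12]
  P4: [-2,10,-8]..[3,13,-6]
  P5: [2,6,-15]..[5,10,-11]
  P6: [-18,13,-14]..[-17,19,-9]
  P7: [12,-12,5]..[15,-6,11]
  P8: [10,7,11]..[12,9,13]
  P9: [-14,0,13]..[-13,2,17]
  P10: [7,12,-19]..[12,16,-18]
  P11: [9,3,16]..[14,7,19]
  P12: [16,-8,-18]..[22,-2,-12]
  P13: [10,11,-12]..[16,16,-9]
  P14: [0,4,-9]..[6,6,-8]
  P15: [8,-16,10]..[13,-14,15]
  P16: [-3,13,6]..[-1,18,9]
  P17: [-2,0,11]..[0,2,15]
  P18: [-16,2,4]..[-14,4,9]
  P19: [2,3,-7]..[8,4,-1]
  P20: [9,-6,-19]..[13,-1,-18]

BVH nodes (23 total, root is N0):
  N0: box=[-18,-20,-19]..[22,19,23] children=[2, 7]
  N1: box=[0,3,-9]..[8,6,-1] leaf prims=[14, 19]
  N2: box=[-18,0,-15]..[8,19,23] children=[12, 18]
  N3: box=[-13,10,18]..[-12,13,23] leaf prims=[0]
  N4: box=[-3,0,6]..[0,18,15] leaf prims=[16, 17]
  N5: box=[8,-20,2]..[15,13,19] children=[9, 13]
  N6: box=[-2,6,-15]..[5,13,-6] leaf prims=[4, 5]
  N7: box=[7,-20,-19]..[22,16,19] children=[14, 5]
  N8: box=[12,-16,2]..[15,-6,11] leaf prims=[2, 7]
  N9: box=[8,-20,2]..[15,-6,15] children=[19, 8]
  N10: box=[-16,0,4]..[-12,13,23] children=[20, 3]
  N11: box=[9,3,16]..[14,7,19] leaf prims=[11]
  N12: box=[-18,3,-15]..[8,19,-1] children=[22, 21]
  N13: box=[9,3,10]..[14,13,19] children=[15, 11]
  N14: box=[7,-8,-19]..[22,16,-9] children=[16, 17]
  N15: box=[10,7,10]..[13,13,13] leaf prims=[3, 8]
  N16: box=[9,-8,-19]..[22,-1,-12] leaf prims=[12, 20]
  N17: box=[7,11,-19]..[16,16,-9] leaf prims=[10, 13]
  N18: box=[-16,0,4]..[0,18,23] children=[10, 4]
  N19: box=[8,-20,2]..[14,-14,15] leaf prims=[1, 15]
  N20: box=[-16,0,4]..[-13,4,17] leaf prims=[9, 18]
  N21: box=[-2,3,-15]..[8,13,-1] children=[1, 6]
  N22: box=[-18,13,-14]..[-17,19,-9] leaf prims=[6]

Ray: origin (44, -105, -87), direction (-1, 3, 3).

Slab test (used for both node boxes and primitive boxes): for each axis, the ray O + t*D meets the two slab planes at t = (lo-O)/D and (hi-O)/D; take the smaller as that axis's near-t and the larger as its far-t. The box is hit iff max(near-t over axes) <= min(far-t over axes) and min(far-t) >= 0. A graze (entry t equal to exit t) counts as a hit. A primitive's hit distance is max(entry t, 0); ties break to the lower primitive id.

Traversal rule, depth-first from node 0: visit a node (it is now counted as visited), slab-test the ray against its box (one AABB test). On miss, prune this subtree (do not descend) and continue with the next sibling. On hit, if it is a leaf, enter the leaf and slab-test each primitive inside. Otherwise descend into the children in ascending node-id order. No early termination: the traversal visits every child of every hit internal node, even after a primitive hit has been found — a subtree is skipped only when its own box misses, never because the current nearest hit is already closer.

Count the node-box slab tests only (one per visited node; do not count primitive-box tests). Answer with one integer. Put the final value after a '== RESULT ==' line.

Walk:
N0 x:[22,62] y:[85/3,124/3] z:[68/3,110/3] -> hit [85/3,110/3], descend [2, 7]
  N2 x:[36,62] y:[35,124/3] z:[24,110/3] -> hit [36,110/3], descend [12, 18]
    N12 x:[36,62] y:[36,124/3] z:[24,86/3] -> miss, prune
    N18 x:[44,60] y:[35,41] z:[91/3,110/3] -> miss, prune
  N7 x:[22,37] y:[85/3,121/3] z:[68/3,106/3] -> hit [85/3,106/3], descend [5, 14]
    N5 x:[29,36] y:[85/3,118/3] z:[89/3,106/3] -> hit [89/3,106/3], descend [9, 13]
      N9 x:[29,36] y:[85/3,33] z:[89/3,34] -> hit [89/3,33], descend [8, 19]
        N8 x:[29,32] y:[89/3,33] z:[89/3,98/3] -> hit [89/3,32] leaf, test {P2@t=89/3, P7@t=31}
        N19 x:[30,36] y:[85/3,91/3] z:[89/3,34] -> hit [30,91/3] leaf, test {P1(miss), P15(miss)}
      N13 x:[30,35] y:[36,118/3] z:[97/3,106/3] -> miss, prune
    N14 x:[22,37] y:[97/3,121/3] z:[68/3,26] -> miss, prune

order=[0, 2, 12, 18, 7, 5, 9, 8, 19, 13, 14]  |boxes|=11  |leaves|=2  hit=P2

== RESULT ==
11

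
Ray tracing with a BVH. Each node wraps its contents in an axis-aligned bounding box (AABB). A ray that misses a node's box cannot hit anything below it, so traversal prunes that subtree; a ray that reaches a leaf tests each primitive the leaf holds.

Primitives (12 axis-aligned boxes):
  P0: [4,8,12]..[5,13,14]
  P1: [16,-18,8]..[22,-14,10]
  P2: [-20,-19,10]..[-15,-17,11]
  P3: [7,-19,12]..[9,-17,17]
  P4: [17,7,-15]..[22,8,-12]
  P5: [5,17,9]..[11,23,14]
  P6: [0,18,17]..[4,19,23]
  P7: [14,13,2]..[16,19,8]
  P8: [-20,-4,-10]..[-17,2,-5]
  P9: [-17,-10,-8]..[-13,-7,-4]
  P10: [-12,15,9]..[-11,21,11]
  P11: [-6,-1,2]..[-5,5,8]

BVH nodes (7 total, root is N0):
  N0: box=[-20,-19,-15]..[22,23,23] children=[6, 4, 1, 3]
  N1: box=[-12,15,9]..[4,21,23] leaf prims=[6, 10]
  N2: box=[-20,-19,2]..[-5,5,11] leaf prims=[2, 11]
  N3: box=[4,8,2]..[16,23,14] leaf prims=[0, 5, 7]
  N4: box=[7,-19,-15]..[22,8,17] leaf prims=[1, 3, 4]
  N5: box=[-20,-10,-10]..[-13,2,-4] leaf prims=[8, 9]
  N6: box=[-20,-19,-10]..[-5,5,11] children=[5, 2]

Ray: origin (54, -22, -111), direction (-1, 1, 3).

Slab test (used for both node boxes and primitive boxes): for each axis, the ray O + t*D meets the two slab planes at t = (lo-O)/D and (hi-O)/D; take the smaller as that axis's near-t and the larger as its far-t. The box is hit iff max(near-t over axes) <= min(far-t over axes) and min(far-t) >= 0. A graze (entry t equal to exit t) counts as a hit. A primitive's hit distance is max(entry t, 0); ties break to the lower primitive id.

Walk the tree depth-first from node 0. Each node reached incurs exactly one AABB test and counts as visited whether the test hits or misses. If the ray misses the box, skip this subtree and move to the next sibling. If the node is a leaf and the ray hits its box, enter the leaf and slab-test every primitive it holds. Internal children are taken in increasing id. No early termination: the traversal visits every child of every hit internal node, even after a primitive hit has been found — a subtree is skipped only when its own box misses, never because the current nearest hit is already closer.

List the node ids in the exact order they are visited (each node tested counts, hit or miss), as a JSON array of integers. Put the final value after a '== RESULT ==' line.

Traverse from the root:
N0 x:[32,74] y:[3,45] z:[32,134/3] -> hit [32,134/3], descend [1, 3, 4, 6]
  N1 x:[50,66] y:[37,43] z:[40,134/3] -> miss, prune
  N3 x:[38,50] y:[30,45] z:[113/3,125/3] -> hit [38,125/3] leaf, test {P0(miss), P5(miss), P7@t=38}
  N4 x:[32,47] y:[3,30] z:[32,128/3] -> miss, prune
  N6 x:[59,74] y:[3,27] z:[101/3,122/3] -> miss, prune

5 AABB tests over nodes [0, 1, 3, 4, 6]; 1 leaf entered; closest P7.

== RESULT ==
[0, 1, 3, 4, 6]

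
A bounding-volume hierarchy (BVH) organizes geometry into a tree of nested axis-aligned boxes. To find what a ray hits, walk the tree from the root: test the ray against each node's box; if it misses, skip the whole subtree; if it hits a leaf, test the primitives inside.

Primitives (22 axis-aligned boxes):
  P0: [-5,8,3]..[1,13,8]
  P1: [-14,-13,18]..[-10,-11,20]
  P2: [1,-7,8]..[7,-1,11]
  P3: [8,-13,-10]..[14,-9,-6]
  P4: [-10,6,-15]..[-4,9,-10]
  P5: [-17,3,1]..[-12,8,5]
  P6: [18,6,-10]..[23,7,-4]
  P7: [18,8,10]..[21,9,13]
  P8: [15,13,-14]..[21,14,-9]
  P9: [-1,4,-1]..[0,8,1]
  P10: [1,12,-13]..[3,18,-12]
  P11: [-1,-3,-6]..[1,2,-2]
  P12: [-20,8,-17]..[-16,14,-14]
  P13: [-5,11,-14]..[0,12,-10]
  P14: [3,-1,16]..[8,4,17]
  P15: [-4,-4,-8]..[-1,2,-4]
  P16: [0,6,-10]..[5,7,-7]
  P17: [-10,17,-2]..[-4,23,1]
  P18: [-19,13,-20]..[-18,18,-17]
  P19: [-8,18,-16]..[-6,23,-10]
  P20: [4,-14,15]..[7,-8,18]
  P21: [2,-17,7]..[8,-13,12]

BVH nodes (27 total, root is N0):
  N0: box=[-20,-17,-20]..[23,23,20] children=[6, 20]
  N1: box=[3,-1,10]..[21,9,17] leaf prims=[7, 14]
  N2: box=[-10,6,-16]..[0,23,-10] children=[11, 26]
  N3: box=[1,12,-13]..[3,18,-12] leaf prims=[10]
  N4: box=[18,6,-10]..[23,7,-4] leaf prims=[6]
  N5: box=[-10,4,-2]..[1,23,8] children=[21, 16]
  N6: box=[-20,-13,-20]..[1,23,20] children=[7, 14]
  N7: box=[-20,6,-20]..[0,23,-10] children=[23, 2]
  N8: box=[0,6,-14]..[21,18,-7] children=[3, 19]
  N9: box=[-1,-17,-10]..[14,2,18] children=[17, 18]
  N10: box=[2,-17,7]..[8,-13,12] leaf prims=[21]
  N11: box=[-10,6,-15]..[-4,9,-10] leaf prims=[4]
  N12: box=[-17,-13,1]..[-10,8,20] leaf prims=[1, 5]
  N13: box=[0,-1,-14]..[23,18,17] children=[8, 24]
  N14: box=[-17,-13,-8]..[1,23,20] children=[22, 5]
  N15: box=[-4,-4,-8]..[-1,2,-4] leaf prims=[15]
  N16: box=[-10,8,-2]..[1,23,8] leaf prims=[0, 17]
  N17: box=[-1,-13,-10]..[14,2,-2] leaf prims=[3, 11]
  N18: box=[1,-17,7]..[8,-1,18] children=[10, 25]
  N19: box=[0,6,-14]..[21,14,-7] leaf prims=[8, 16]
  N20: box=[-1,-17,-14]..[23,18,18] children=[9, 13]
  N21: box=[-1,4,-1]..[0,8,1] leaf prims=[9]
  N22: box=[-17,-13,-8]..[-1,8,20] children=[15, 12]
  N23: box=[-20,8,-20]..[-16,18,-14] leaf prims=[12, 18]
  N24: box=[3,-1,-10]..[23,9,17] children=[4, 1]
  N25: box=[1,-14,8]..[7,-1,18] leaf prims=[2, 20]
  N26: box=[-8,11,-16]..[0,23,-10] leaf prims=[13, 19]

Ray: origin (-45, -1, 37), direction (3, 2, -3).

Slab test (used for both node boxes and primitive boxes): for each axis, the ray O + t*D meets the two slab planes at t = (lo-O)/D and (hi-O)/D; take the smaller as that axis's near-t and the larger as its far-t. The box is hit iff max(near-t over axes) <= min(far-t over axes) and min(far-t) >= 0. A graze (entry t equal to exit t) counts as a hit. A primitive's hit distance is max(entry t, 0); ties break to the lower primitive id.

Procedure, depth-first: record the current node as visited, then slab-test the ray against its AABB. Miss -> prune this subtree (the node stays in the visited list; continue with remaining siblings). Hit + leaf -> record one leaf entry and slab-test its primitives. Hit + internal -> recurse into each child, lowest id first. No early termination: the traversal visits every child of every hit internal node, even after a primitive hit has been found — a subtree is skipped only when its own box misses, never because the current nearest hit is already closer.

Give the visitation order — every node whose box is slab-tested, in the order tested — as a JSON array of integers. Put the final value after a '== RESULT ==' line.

Walk:
N0 x:[25/3,68/3] y:[-8,12] z:[17/3,19] -> hit [25/3,12], descend [6, 20]
  N6 x:[25/3,46/3] y:[-6,12] z:[17/3,19] -> hit [25/3,12], descend [7, 14]
    N7 x:[25/3,15] y:[7/2,12] z:[47/3,19] -> miss, prune
    N14 x:[28/3,46/3] y:[-6,12] z:[17/3,15] -> hit [28/3,12], descend [5, 22]
      N5 x:[35/3,46/3] y:[5/2,12] z:[29/3,13] -> hit [35/3,12], descend [16, 21]
        N16 x:[35/3,46/3] y:[9/2,12] z:[29/3,13] -> hit [35/3,12] leaf, test {P0(miss), P17@t=12}
        N21 x:[44/3,15] y:[5/2,9/2] z:[12,38/3] -> miss, prune
      N22 x:[28/3,44/3] y:[-6,9/2] z:[17/3,15] -> miss, prune
  N20 x:[44/3,68/3] y:[-8,19/2] z:[19/3,17] -> miss, prune

order=[0, 6, 7, 14, 5, 16, 21, 22, 20]  |boxes|=9  |leaves|=1  hit=P17

== RESULT ==
[0, 6, 7, 14, 5, 16, 21, 22, 20]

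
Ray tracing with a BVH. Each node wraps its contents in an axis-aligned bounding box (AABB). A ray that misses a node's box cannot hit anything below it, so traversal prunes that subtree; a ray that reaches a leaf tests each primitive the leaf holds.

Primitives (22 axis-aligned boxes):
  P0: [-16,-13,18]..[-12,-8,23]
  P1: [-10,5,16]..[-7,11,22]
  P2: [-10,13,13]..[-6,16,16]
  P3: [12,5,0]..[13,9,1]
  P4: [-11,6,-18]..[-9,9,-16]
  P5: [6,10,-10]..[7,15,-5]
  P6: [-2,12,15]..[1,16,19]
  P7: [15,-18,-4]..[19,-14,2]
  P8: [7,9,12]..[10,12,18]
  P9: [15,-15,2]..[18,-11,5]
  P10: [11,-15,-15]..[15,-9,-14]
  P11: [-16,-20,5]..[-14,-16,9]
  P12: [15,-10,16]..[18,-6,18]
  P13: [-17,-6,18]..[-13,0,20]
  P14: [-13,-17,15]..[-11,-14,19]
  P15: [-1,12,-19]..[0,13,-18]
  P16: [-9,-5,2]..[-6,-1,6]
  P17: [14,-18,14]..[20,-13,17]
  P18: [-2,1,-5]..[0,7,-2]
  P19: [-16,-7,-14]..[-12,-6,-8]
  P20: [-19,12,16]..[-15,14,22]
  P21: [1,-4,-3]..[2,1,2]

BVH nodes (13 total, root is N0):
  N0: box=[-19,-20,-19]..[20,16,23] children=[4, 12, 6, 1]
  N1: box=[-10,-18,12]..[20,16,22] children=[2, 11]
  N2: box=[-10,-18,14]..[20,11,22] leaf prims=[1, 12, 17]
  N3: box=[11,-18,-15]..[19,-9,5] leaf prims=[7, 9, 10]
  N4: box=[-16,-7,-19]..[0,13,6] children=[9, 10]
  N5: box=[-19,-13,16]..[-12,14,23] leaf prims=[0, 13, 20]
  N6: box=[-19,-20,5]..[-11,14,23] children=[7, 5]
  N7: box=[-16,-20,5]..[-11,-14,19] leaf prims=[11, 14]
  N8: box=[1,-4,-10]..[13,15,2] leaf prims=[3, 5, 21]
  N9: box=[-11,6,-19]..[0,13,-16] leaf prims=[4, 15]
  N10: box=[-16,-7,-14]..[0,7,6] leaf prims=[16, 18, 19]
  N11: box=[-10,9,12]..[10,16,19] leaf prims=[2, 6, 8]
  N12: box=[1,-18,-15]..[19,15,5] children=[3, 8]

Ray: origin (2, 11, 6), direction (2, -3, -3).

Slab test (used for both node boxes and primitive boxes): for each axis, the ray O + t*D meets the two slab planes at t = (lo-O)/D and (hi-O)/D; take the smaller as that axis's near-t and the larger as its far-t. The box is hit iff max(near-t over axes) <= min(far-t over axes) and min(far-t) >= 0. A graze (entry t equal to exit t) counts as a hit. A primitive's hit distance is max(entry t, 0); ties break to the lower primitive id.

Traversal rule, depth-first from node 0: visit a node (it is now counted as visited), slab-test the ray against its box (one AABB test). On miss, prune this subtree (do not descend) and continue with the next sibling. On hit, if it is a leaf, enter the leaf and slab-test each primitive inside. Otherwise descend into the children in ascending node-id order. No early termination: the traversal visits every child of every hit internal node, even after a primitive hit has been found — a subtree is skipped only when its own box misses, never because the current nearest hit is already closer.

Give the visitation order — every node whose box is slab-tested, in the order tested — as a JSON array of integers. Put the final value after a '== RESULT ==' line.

Traverse from the root:
N0 x:[-21/2,9] y:[-5/3,31/3] z:[-17/3,25/3] -> hit [-5/3,25/3], descend [1, 4, 6, 12]
  N1 x:[-6,9] y:[-5/3,29/3] z:[-16/3,-2] -> miss, prune
  N4 x:[-9,-1] y:[-2/3,6] z:[0,25/3] -> miss, prune
  N6 x:[-21/2,-13/2] y:[-1,31/3] z:[-17/3,1/3] -> miss, prune
  N12 x:[-1/2,17/2] y:[-4/3,29/3] z:[1/3,7] -> hit [1/3,7], descend [3, 8]
    N3 x:[9/2,17/2] y:[20/3,29/3] z:[1/3,7] -> hit [20/3,7] leaf, test {P7(miss), P9(miss), P10(miss)}
    N8 x:[-1/2,11/2] y:[-4/3,5] z:[4/3,16/3] -> hit [4/3,5] leaf, test {P3(miss), P5(miss), P21(miss)}

order=[0, 1, 4, 6, 12, 3, 8]  |boxes|=7  |leaves|=2  hit=miss

== RESULT ==
[0, 1, 4, 6, 12, 3, 8]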